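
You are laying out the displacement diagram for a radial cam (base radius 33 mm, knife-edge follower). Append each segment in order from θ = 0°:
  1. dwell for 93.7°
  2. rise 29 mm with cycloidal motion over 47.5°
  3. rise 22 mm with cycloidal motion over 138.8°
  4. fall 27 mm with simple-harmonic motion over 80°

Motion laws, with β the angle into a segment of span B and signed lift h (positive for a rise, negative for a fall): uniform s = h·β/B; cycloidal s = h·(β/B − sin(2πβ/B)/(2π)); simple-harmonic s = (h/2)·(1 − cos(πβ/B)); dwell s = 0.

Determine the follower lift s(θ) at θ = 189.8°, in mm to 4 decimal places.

seg 1 [0°–93.7°] dwell: s stays 0.0000
seg 2 [93.7°–141.2°] cycloidal, h=29: full span → s += 29 → s = 29.0000
seg 3 [141.2°–280°] cycloidal, h=22: θ=189.8° here. β=48.6, B=138.8. 22·(0.3501 − sin(2π·0.3501)/(2π)) = 4.8723 → s = 33.8723

33.8723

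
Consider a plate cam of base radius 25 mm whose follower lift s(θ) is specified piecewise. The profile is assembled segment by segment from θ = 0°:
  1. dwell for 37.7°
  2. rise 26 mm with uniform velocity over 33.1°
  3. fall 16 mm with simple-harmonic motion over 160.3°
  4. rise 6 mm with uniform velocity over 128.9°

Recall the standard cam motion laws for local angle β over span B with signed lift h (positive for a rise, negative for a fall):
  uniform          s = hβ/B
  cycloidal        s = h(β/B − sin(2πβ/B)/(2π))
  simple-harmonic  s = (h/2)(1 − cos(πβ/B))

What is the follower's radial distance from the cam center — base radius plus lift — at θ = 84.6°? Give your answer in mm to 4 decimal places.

seg 1 [0°–37.7°] dwell: s stays 0.0000
seg 2 [37.7°–70.8°] uniform, h=26: full span → s += 26 → s = 26.0000
seg 3 [70.8°–231.1°] simple-harmonic, h=-16: θ=84.6° here. β=13.8, B=160.3. -16/2·(1 − cos(π·0.0861)) = -0.2908 → s = 25.7092
radial distance = base radius + s = 25 + 25.7092 = 50.7092

50.7092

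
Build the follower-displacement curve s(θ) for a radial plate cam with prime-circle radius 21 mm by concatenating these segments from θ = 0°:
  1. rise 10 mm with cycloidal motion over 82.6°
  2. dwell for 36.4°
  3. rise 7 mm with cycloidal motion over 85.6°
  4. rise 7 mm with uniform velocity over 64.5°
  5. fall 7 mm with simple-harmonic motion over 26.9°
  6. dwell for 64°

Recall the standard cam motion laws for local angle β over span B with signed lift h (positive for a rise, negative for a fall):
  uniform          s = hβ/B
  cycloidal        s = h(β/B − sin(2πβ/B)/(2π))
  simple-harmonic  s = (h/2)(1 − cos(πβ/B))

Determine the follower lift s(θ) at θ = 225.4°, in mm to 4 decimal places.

seg 1 [0°–82.6°] cycloidal, h=10: full span → s += 10 → s = 10.0000
seg 2 [82.6°–119°] dwell: s stays 10.0000
seg 3 [119°–204.6°] cycloidal, h=7: full span → s += 7 → s = 17.0000
seg 4 [204.6°–269.1°] uniform, h=7: θ=225.4° here. β=20.8, B=64.5. 7·20.8/64.5 = 2.2574 → s = 19.2574

19.2574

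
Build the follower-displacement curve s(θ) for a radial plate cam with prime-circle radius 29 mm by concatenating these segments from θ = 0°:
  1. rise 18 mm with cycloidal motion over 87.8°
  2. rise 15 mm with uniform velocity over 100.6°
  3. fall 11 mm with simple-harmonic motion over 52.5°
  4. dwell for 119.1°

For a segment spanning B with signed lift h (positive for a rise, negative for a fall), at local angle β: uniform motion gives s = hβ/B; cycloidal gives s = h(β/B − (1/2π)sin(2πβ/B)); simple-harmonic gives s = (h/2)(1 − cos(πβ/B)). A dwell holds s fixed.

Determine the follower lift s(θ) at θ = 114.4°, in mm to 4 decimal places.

seg 1 [0°–87.8°] cycloidal, h=18: full span → s += 18 → s = 18.0000
seg 2 [87.8°–188.4°] uniform, h=15: θ=114.4° here. β=26.6, B=100.6. 15·26.6/100.6 = 3.9662 → s = 21.9662

21.9662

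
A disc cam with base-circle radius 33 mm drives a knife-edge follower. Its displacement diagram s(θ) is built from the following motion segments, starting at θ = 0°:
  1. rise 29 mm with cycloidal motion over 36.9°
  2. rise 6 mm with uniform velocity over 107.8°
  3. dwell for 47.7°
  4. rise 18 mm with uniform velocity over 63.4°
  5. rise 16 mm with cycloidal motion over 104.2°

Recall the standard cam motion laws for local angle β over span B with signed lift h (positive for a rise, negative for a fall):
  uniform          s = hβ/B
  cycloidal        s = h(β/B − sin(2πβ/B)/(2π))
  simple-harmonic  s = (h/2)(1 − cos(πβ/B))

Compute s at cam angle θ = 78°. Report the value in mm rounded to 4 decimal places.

seg 1 [0°–36.9°] cycloidal, h=29: full span → s += 29 → s = 29.0000
seg 2 [36.9°–144.7°] uniform, h=6: θ=78° here. β=41.1, B=107.8. 6·41.1/107.8 = 2.2876 → s = 31.2876

31.2876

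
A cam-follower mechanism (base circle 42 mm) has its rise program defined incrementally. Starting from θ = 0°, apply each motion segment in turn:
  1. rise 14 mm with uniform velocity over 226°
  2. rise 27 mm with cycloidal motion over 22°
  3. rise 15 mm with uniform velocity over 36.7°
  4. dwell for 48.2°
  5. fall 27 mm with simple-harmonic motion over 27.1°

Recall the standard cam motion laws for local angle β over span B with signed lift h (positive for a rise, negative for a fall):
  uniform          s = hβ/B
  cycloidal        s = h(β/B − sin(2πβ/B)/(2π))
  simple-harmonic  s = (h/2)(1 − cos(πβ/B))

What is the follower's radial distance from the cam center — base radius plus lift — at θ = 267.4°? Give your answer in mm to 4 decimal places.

seg 1 [0°–226°] uniform, h=14: full span → s += 14 → s = 14.0000
seg 2 [226°–248°] cycloidal, h=27: full span → s += 27 → s = 41.0000
seg 3 [248°–284.7°] uniform, h=15: θ=267.4° here. β=19.4, B=36.7. 15·19.4/36.7 = 7.9292 → s = 48.9292
radial distance = base radius + s = 42 + 48.9292 = 90.9292

90.9292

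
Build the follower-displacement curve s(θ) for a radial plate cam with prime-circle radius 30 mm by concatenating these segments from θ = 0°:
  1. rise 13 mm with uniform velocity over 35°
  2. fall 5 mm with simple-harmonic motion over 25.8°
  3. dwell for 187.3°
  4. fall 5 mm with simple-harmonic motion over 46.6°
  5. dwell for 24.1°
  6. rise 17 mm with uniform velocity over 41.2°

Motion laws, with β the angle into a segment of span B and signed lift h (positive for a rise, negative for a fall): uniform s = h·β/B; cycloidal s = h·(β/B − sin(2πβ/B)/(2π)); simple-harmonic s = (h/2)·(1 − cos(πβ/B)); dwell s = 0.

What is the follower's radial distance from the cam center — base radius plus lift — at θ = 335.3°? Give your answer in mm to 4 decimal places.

seg 1 [0°–35°] uniform, h=13: full span → s += 13 → s = 13.0000
seg 2 [35°–60.8°] simple-harmonic, h=-5: full span → s += -5 → s = 8.0000
seg 3 [60.8°–248.1°] dwell: s stays 8.0000
seg 4 [248.1°–294.7°] simple-harmonic, h=-5: full span → s += -5 → s = 3.0000
seg 5 [294.7°–318.8°] dwell: s stays 3.0000
seg 6 [318.8°–360°] uniform, h=17: θ=335.3° here. β=16.5, B=41.2. 17·16.5/41.2 = 6.8083 → s = 9.8083
radial distance = base radius + s = 30 + 9.8083 = 39.8083

39.8083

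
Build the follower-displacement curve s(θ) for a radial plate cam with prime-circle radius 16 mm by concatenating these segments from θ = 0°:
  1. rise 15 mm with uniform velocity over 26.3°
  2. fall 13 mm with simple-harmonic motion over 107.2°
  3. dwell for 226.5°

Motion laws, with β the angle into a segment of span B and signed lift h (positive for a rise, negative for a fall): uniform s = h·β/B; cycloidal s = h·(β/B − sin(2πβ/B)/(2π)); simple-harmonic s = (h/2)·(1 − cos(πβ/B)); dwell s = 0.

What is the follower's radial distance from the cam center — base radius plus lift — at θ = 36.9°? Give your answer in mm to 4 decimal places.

seg 1 [0°–26.3°] uniform, h=15: full span → s += 15 → s = 15.0000
seg 2 [26.3°–133.5°] simple-harmonic, h=-13: θ=36.9° here. β=10.6, B=107.2. -13/2·(1 − cos(π·0.0989)) = -0.3111 → s = 14.6889
radial distance = base radius + s = 16 + 14.6889 = 30.6889

30.6889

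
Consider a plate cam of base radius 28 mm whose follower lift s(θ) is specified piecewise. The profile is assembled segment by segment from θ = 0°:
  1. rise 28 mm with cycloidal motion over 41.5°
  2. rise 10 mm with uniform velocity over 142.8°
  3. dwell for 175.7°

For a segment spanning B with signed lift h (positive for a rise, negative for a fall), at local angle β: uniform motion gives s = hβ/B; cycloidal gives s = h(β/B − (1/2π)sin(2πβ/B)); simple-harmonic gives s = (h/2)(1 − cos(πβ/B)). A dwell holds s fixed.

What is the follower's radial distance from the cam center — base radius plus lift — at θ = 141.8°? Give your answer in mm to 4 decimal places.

seg 1 [0°–41.5°] cycloidal, h=28: full span → s += 28 → s = 28.0000
seg 2 [41.5°–184.3°] uniform, h=10: θ=141.8° here. β=100.3, B=142.8. 10·100.3/142.8 = 7.0238 → s = 35.0238
radial distance = base radius + s = 28 + 35.0238 = 63.0238

63.0238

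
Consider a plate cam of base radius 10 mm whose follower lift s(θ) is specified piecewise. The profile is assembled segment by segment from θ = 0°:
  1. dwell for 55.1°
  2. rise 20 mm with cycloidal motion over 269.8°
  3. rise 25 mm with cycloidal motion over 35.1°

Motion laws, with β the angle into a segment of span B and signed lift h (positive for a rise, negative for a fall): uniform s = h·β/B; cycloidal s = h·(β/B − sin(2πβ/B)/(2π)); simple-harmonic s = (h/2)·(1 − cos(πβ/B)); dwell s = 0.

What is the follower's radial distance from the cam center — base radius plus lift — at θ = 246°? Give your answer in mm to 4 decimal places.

seg 1 [0°–55.1°] dwell: s stays 0.0000
seg 2 [55.1°–324.9°] cycloidal, h=20: θ=246° here. β=190.9, B=269.8. 20·(0.7076 − sin(2π·0.7076)/(2π)) = 17.2218 → s = 17.2218
radial distance = base radius + s = 10 + 17.2218 = 27.2218

27.2218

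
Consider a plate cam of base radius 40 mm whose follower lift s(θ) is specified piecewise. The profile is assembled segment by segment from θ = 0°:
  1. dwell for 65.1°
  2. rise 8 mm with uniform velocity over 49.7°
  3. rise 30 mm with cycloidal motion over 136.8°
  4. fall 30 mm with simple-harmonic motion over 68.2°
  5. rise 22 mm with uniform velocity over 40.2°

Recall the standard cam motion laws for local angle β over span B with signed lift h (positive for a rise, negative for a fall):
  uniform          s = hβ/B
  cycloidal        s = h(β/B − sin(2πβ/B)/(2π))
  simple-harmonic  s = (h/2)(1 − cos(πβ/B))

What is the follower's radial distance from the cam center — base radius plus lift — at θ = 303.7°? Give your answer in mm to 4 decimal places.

seg 1 [0°–65.1°] dwell: s stays 0.0000
seg 2 [65.1°–114.8°] uniform, h=8: full span → s += 8 → s = 8.0000
seg 3 [114.8°–251.6°] cycloidal, h=30: full span → s += 30 → s = 38.0000
seg 4 [251.6°–319.8°] simple-harmonic, h=-30: θ=303.7° here. β=52.1, B=68.2. -30/2·(1 − cos(π·0.7639)) = -26.0605 → s = 11.9395
radial distance = base radius + s = 40 + 11.9395 = 51.9395

51.9395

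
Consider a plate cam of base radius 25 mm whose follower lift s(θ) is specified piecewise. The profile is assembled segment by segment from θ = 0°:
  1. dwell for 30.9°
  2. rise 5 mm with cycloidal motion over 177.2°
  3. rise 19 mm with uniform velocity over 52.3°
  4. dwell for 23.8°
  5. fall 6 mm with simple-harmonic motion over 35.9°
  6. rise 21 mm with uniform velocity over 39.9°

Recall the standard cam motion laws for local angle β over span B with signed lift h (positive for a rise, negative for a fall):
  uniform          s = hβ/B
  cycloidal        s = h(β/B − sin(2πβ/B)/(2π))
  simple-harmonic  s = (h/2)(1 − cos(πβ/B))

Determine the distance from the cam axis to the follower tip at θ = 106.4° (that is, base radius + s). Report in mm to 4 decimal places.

seg 1 [0°–30.9°] dwell: s stays 0.0000
seg 2 [30.9°–208.1°] cycloidal, h=5: θ=106.4° here. β=75.5, B=177.2. 5·(0.4261 − sin(2π·0.4261)/(2π)) = 1.7739 → s = 1.7739
radial distance = base radius + s = 25 + 1.7739 = 26.7739

26.7739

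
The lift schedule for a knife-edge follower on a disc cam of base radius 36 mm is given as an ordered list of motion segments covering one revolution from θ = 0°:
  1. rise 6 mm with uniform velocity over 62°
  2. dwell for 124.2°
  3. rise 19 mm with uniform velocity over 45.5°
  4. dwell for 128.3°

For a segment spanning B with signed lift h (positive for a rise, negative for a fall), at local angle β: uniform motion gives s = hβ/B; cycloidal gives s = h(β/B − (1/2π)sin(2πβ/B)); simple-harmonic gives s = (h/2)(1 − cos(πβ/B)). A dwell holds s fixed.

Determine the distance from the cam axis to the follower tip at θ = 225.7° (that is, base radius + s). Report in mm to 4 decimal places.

seg 1 [0°–62°] uniform, h=6: full span → s += 6 → s = 6.0000
seg 2 [62°–186.2°] dwell: s stays 6.0000
seg 3 [186.2°–231.7°] uniform, h=19: θ=225.7° here. β=39.5, B=45.5. 19·39.5/45.5 = 16.4945 → s = 22.4945
radial distance = base radius + s = 36 + 22.4945 = 58.4945

58.4945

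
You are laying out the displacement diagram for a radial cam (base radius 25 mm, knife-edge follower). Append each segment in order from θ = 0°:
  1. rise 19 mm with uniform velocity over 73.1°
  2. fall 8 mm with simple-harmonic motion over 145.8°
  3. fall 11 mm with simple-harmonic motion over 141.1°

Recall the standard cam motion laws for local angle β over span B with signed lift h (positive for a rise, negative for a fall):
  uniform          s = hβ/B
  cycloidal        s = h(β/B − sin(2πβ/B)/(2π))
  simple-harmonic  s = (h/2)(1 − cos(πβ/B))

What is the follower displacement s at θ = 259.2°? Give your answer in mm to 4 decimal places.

seg 1 [0°–73.1°] uniform, h=19: full span → s += 19 → s = 19.0000
seg 2 [73.1°–218.9°] simple-harmonic, h=-8: full span → s += -8 → s = 11.0000
seg 3 [218.9°–360°] simple-harmonic, h=-11: θ=259.2° here. β=40.3, B=141.1. -11/2·(1 − cos(π·0.2856)) = -2.0694 → s = 8.9306

8.9306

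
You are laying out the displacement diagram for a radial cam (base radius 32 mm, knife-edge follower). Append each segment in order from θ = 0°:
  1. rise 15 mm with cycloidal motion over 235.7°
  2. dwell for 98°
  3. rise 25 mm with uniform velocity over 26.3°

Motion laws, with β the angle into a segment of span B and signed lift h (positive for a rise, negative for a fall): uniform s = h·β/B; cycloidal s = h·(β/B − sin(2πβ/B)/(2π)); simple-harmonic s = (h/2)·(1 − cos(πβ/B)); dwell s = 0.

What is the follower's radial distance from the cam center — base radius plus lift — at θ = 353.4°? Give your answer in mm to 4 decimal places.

seg 1 [0°–235.7°] cycloidal, h=15: full span → s += 15 → s = 15.0000
seg 2 [235.7°–333.7°] dwell: s stays 15.0000
seg 3 [333.7°–360°] uniform, h=25: θ=353.4° here. β=19.7, B=26.3. 25·19.7/26.3 = 18.7262 → s = 33.7262
radial distance = base radius + s = 32 + 33.7262 = 65.7262

65.7262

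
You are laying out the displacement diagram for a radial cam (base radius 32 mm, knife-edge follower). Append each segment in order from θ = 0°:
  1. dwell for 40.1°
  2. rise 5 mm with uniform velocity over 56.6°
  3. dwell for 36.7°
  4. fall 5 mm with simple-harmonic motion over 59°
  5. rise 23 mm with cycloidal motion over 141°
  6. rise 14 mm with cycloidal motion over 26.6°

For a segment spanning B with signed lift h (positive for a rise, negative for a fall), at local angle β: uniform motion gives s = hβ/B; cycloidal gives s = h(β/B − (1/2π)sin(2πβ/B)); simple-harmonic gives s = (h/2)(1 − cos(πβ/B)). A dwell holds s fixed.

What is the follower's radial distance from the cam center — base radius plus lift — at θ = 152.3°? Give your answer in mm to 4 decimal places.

seg 1 [0°–40.1°] dwell: s stays 0.0000
seg 2 [40.1°–96.7°] uniform, h=5: full span → s += 5 → s = 5.0000
seg 3 [96.7°–133.4°] dwell: s stays 5.0000
seg 4 [133.4°–192.4°] simple-harmonic, h=-5: θ=152.3° here. β=18.9, B=59. -5/2·(1 − cos(π·0.3203)) = -1.1627 → s = 3.8373
radial distance = base radius + s = 32 + 3.8373 = 35.8373

35.8373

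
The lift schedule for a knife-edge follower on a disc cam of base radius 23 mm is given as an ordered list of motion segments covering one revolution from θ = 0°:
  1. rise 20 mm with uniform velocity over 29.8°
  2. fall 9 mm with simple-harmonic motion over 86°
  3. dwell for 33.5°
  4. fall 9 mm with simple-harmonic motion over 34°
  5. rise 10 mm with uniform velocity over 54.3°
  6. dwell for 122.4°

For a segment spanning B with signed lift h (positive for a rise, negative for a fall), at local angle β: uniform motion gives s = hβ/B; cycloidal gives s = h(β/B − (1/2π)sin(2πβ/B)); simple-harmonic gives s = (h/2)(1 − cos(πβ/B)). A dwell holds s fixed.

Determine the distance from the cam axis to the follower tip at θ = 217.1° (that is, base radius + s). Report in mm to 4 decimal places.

seg 1 [0°–29.8°] uniform, h=20: full span → s += 20 → s = 20.0000
seg 2 [29.8°–115.8°] simple-harmonic, h=-9: full span → s += -9 → s = 11.0000
seg 3 [115.8°–149.3°] dwell: s stays 11.0000
seg 4 [149.3°–183.3°] simple-harmonic, h=-9: full span → s += -9 → s = 2.0000
seg 5 [183.3°–237.6°] uniform, h=10: θ=217.1° here. β=33.8, B=54.3. 10·33.8/54.3 = 6.2247 → s = 8.2247
radial distance = base radius + s = 23 + 8.2247 = 31.2247

31.2247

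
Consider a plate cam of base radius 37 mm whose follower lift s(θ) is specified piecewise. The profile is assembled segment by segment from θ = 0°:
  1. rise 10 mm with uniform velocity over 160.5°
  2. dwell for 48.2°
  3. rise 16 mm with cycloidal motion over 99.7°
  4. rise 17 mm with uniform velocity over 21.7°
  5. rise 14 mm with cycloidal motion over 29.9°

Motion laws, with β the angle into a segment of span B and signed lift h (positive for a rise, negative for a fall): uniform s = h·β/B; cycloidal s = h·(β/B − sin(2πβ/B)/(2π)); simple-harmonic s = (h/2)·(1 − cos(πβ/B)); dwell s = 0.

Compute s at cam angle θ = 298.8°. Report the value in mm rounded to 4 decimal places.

seg 1 [0°–160.5°] uniform, h=10: full span → s += 10 → s = 10.0000
seg 2 [160.5°–208.7°] dwell: s stays 10.0000
seg 3 [208.7°–308.4°] cycloidal, h=16: θ=298.8° here. β=90.1, B=99.7. 16·(0.9037 − sin(2π·0.9037)/(2π)) = 15.9077 → s = 25.9077

25.9077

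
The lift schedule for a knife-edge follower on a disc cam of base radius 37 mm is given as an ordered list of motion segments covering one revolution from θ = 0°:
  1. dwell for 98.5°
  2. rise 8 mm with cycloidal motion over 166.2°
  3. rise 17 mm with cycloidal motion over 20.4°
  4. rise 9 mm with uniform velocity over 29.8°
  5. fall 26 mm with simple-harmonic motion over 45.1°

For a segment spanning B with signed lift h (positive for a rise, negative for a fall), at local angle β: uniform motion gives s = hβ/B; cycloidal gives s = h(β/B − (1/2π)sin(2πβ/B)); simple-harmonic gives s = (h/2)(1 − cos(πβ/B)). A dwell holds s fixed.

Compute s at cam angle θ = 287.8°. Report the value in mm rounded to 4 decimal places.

seg 1 [0°–98.5°] dwell: s stays 0.0000
seg 2 [98.5°–264.7°] cycloidal, h=8: full span → s += 8 → s = 8.0000
seg 3 [264.7°–285.1°] cycloidal, h=17: full span → s += 17 → s = 25.0000
seg 4 [285.1°–314.9°] uniform, h=9: θ=287.8° here. β=2.7, B=29.8. 9·2.7/29.8 = 0.8154 → s = 25.8154

25.8154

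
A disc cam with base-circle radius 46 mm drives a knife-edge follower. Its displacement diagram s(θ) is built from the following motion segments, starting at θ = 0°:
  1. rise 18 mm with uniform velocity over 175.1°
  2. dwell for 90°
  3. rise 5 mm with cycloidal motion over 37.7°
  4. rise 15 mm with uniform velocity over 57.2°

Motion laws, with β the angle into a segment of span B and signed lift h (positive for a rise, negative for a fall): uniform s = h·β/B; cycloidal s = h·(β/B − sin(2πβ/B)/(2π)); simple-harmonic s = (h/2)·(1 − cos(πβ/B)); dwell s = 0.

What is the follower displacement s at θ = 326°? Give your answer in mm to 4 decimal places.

seg 1 [0°–175.1°] uniform, h=18: full span → s += 18 → s = 18.0000
seg 2 [175.1°–265.1°] dwell: s stays 18.0000
seg 3 [265.1°–302.8°] cycloidal, h=5: full span → s += 5 → s = 23.0000
seg 4 [302.8°–360°] uniform, h=15: θ=326° here. β=23.2, B=57.2. 15·23.2/57.2 = 6.0839 → s = 29.0839

29.0839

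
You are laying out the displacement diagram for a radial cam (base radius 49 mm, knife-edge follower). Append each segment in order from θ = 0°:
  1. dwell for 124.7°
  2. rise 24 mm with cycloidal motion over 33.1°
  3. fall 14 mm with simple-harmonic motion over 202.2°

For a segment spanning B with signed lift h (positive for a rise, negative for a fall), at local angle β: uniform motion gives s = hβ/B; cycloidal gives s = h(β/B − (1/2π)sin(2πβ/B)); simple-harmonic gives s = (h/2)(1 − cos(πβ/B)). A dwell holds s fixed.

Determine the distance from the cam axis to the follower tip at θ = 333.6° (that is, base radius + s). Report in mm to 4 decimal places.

seg 1 [0°–124.7°] dwell: s stays 0.0000
seg 2 [124.7°–157.8°] cycloidal, h=24: full span → s += 24 → s = 24.0000
seg 3 [157.8°–360°] simple-harmonic, h=-14: θ=333.6° here. β=175.8, B=202.2. -14/2·(1 − cos(π·0.8694)) = -13.4193 → s = 10.5807
radial distance = base radius + s = 49 + 10.5807 = 59.5807

59.5807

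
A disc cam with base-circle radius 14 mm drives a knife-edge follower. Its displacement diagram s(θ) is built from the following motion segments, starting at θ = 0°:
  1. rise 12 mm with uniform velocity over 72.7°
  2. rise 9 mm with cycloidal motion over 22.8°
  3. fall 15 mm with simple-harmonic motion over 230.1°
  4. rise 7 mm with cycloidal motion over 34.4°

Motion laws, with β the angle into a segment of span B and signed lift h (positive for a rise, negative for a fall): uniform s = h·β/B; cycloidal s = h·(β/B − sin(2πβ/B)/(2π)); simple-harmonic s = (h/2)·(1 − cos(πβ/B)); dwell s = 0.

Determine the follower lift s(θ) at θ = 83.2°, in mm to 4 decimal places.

seg 1 [0°–72.7°] uniform, h=12: full span → s += 12 → s = 12.0000
seg 2 [72.7°–95.5°] cycloidal, h=9: θ=83.2° here. β=10.5, B=22.8. 9·(0.4605 − sin(2π·0.4605)/(2π)) = 3.7931 → s = 15.7931

15.7931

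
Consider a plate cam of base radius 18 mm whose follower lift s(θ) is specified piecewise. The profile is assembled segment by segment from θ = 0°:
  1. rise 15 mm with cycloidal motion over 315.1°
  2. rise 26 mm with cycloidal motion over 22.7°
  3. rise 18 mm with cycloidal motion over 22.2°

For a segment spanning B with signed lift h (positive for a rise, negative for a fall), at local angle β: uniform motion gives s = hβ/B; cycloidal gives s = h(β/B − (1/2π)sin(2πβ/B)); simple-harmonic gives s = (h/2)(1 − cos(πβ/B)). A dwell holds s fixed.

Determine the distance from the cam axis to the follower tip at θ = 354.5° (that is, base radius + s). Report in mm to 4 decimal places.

seg 1 [0°–315.1°] cycloidal, h=15: full span → s += 15 → s = 15.0000
seg 2 [315.1°–337.8°] cycloidal, h=26: full span → s += 26 → s = 41.0000
seg 3 [337.8°–360°] cycloidal, h=18: θ=354.5° here. β=16.7, B=22.2. 18·(0.7523 − sin(2π·0.7523)/(2π)) = 16.4050 → s = 57.4050
radial distance = base radius + s = 18 + 57.4050 = 75.4050

75.4050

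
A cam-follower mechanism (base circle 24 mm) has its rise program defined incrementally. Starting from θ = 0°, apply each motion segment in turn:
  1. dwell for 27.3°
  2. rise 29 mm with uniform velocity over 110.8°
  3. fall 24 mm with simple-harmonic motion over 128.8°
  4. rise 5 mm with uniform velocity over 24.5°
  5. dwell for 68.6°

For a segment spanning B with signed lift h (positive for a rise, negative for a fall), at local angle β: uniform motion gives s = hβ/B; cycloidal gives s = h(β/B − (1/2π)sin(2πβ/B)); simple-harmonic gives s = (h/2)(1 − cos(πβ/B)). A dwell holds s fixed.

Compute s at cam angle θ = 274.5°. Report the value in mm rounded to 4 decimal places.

seg 1 [0°–27.3°] dwell: s stays 0.0000
seg 2 [27.3°–138.1°] uniform, h=29: full span → s += 29 → s = 29.0000
seg 3 [138.1°–266.9°] simple-harmonic, h=-24: full span → s += -24 → s = 5.0000
seg 4 [266.9°–291.4°] uniform, h=5: θ=274.5° here. β=7.6, B=24.5. 5·7.6/24.5 = 1.5510 → s = 6.5510

6.5510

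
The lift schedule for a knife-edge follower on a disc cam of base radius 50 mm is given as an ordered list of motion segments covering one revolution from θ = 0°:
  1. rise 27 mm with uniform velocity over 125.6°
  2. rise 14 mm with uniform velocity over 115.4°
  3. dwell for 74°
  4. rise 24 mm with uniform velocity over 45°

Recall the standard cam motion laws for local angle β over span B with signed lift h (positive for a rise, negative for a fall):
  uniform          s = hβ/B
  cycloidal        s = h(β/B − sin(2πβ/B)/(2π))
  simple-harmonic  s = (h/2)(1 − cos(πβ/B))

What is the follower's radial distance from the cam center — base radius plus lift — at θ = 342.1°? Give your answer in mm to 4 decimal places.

seg 1 [0°–125.6°] uniform, h=27: full span → s += 27 → s = 27.0000
seg 2 [125.6°–241°] uniform, h=14: full span → s += 14 → s = 41.0000
seg 3 [241°–315°] dwell: s stays 41.0000
seg 4 [315°–360°] uniform, h=24: θ=342.1° here. β=27.1, B=45. 24·27.1/45 = 14.4533 → s = 55.4533
radial distance = base radius + s = 50 + 55.4533 = 105.4533

105.4533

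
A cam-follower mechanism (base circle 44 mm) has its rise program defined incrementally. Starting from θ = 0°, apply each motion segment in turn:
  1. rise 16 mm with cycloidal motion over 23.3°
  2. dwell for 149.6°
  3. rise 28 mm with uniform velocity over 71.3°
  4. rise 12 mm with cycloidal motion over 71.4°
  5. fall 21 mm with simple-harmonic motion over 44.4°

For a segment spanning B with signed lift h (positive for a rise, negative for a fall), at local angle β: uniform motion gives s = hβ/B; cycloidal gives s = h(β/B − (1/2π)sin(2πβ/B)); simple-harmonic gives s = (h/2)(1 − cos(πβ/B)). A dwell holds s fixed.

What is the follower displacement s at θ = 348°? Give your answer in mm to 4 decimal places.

seg 1 [0°–23.3°] cycloidal, h=16: full span → s += 16 → s = 16.0000
seg 2 [23.3°–172.9°] dwell: s stays 16.0000
seg 3 [172.9°–244.2°] uniform, h=28: full span → s += 28 → s = 44.0000
seg 4 [244.2°–315.6°] cycloidal, h=12: full span → s += 12 → s = 56.0000
seg 5 [315.6°–360°] simple-harmonic, h=-21: θ=348° here. β=32.4, B=44.4. -21/2·(1 − cos(π·0.7297)) = -17.4371 → s = 38.5629

38.5629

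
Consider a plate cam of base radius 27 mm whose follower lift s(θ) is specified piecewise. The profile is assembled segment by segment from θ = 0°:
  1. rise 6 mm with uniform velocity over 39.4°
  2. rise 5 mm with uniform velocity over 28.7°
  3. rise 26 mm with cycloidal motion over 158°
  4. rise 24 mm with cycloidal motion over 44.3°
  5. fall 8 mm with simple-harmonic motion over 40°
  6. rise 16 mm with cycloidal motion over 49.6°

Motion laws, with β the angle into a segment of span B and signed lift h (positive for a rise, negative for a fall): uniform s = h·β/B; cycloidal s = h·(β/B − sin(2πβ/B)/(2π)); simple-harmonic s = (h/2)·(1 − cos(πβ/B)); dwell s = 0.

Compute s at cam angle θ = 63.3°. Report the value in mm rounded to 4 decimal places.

seg 1 [0°–39.4°] uniform, h=6: full span → s += 6 → s = 6.0000
seg 2 [39.4°–68.1°] uniform, h=5: θ=63.3° here. β=23.9, B=28.7. 5·23.9/28.7 = 4.1638 → s = 10.1638

10.1638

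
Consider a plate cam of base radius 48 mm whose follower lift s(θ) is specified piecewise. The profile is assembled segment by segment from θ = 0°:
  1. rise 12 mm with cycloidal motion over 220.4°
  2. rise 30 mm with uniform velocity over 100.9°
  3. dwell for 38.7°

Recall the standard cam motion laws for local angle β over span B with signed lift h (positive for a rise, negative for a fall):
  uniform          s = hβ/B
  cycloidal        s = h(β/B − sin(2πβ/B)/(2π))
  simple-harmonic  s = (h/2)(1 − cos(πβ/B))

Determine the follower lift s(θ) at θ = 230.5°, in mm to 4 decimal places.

seg 1 [0°–220.4°] cycloidal, h=12: full span → s += 12 → s = 12.0000
seg 2 [220.4°–321.3°] uniform, h=30: θ=230.5° here. β=10.1, B=100.9. 30·10.1/100.9 = 3.0030 → s = 15.0030

15.0030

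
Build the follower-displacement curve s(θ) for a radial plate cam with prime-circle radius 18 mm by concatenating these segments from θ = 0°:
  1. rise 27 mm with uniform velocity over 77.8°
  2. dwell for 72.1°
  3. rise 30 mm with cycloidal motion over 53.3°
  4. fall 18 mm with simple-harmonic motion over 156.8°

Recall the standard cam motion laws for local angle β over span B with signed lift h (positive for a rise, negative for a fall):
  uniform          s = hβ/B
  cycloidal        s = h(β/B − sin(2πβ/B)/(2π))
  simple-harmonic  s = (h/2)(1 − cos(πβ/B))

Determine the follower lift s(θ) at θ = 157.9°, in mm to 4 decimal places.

seg 1 [0°–77.8°] uniform, h=27: full span → s += 27 → s = 27.0000
seg 2 [77.8°–149.9°] dwell: s stays 27.0000
seg 3 [149.9°–203.2°] cycloidal, h=30: θ=157.9° here. β=8, B=53.3. 30·(0.1501 − sin(2π·0.1501)/(2π)) = 0.6384 → s = 27.6384

27.6384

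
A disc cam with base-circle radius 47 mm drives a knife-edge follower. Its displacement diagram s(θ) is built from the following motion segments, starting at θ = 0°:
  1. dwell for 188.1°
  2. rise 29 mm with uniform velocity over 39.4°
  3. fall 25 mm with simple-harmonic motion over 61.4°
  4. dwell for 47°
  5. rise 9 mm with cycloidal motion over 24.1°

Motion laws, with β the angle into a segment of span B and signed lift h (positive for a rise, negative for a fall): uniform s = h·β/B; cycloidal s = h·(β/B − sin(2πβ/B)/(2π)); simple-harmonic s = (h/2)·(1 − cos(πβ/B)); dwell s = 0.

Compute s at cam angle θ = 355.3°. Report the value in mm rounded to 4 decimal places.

seg 1 [0°–188.1°] dwell: s stays 0.0000
seg 2 [188.1°–227.5°] uniform, h=29: full span → s += 29 → s = 29.0000
seg 3 [227.5°–288.9°] simple-harmonic, h=-25: full span → s += -25 → s = 4.0000
seg 4 [288.9°–335.9°] dwell: s stays 4.0000
seg 5 [335.9°–360°] cycloidal, h=9: θ=355.3° here. β=19.4, B=24.1. 9·(0.8050 − sin(2π·0.8050)/(2π)) = 8.5926 → s = 12.5926

12.5926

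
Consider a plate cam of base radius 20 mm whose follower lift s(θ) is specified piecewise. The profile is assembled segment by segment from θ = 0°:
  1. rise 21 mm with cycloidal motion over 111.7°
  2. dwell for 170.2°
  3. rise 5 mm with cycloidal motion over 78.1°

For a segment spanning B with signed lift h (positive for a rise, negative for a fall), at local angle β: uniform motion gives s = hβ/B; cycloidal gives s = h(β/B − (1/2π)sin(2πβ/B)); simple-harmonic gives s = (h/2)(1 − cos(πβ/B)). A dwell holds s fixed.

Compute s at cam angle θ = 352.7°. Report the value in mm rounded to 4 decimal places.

seg 1 [0°–111.7°] cycloidal, h=21: full span → s += 21 → s = 21.0000
seg 2 [111.7°–281.9°] dwell: s stays 21.0000
seg 3 [281.9°–360°] cycloidal, h=5: θ=352.7° here. β=70.8, B=78.1. 5·(0.9065 − sin(2π·0.9065)/(2π)) = 4.9736 → s = 25.9736

25.9736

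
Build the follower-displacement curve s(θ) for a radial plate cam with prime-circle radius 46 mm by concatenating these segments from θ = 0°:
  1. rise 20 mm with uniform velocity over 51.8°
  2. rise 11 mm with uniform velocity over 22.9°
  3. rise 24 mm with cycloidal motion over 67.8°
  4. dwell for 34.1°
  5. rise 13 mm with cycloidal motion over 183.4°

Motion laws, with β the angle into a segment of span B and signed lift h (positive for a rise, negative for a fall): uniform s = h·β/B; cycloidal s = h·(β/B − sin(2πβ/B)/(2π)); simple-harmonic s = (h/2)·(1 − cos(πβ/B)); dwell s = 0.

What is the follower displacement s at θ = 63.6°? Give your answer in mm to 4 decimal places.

seg 1 [0°–51.8°] uniform, h=20: full span → s += 20 → s = 20.0000
seg 2 [51.8°–74.7°] uniform, h=11: θ=63.6° here. β=11.8, B=22.9. 11·11.8/22.9 = 5.6681 → s = 25.6681

25.6681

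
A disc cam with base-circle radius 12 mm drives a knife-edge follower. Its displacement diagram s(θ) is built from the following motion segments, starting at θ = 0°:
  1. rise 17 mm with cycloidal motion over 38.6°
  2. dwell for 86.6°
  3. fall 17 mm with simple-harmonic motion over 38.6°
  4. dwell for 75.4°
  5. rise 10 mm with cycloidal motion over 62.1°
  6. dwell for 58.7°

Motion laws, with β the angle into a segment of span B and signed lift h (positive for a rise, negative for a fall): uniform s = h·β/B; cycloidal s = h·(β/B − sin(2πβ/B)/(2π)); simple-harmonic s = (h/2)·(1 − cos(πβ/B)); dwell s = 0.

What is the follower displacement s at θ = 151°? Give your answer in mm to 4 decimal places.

seg 1 [0°–38.6°] cycloidal, h=17: full span → s += 17 → s = 17.0000
seg 2 [38.6°–125.2°] dwell: s stays 17.0000
seg 3 [125.2°–163.8°] simple-harmonic, h=-17: θ=151° here. β=25.8, B=38.6. -17/2·(1 − cos(π·0.6684)) = -12.7899 → s = 4.2101

4.2101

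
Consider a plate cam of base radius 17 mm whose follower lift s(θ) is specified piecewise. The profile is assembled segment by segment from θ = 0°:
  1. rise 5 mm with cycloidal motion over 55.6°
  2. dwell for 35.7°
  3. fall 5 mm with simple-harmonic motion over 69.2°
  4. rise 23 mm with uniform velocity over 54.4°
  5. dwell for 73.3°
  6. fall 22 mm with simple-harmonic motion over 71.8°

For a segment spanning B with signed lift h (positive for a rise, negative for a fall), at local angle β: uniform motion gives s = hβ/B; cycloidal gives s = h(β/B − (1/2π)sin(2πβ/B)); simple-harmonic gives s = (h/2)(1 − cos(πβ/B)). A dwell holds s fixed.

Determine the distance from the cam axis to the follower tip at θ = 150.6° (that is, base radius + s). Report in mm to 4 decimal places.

seg 1 [0°–55.6°] cycloidal, h=5: full span → s += 5 → s = 5.0000
seg 2 [55.6°–91.3°] dwell: s stays 5.0000
seg 3 [91.3°–160.5°] simple-harmonic, h=-5: θ=150.6° here. β=59.3, B=69.2. -5/2·(1 − cos(π·0.8569)) = -4.7517 → s = 0.2483
radial distance = base radius + s = 17 + 0.2483 = 17.2483

17.2483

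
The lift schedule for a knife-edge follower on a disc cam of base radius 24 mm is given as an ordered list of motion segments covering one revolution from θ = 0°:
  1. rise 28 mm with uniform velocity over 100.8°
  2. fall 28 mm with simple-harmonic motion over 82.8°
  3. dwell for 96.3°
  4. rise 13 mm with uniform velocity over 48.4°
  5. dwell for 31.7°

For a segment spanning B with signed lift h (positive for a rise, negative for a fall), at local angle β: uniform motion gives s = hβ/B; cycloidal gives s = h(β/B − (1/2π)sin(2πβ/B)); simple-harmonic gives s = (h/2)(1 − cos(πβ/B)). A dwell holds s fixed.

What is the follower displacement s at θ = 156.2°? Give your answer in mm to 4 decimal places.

seg 1 [0°–100.8°] uniform, h=28: full span → s += 28 → s = 28.0000
seg 2 [100.8°–183.6°] simple-harmonic, h=-28: θ=156.2° here. β=55.4, B=82.8. -28/2·(1 − cos(π·0.6691)) = -21.0918 → s = 6.9082

6.9082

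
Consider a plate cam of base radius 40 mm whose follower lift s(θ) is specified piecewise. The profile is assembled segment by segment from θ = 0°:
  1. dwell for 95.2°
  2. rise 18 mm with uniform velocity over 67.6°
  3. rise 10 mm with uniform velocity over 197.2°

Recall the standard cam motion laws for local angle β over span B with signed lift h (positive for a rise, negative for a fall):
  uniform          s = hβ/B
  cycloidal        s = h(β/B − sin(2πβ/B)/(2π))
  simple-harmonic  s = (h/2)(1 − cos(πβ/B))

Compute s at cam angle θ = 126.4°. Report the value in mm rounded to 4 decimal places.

seg 1 [0°–95.2°] dwell: s stays 0.0000
seg 2 [95.2°–162.8°] uniform, h=18: θ=126.4° here. β=31.2, B=67.6. 18·31.2/67.6 = 8.3077 → s = 8.3077

8.3077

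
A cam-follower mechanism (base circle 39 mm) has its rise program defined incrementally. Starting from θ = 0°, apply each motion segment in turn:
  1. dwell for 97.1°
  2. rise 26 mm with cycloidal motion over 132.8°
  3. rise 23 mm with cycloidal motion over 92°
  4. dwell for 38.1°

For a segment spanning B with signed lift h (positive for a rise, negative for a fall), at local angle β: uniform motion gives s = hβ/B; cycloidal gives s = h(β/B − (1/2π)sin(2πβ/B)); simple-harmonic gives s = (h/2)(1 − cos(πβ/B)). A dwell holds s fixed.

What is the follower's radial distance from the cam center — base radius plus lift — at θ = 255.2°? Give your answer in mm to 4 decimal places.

seg 1 [0°–97.1°] dwell: s stays 0.0000
seg 2 [97.1°–229.9°] cycloidal, h=26: full span → s += 26 → s = 26.0000
seg 3 [229.9°–321.9°] cycloidal, h=23: θ=255.2° here. β=25.3, B=92. 23·(0.2750 − sin(2π·0.2750)/(2π)) = 2.7095 → s = 28.7095
radial distance = base radius + s = 39 + 28.7095 = 67.7095

67.7095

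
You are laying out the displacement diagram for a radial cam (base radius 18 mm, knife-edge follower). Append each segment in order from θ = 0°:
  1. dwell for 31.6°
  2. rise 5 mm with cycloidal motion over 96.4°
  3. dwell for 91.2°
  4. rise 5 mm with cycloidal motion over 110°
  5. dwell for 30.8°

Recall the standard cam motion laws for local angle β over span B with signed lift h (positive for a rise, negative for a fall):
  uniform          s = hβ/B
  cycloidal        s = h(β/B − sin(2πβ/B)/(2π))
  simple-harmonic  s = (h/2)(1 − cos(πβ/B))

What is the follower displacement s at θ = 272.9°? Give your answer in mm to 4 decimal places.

seg 1 [0°–31.6°] dwell: s stays 0.0000
seg 2 [31.6°–128°] cycloidal, h=5: full span → s += 5 → s = 5.0000
seg 3 [128°–219.2°] dwell: s stays 5.0000
seg 4 [219.2°–329.2°] cycloidal, h=5: θ=272.9° here. β=53.7, B=110. 5·(0.4882 − sin(2π·0.4882)/(2π)) = 2.3819 → s = 7.3819

7.3819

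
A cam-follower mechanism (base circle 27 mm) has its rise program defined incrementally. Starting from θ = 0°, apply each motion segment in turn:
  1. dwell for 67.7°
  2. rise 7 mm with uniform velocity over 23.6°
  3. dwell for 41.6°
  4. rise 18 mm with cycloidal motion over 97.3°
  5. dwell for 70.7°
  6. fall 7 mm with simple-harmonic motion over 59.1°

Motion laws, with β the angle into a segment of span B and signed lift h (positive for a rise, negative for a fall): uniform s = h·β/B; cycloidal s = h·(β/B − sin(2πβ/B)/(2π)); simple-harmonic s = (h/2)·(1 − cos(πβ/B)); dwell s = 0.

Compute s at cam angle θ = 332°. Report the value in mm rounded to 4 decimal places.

seg 1 [0°–67.7°] dwell: s stays 0.0000
seg 2 [67.7°–91.3°] uniform, h=7: full span → s += 7 → s = 7.0000
seg 3 [91.3°–132.9°] dwell: s stays 7.0000
seg 4 [132.9°–230.2°] cycloidal, h=18: full span → s += 18 → s = 25.0000
seg 5 [230.2°–300.9°] dwell: s stays 25.0000
seg 6 [300.9°–360°] simple-harmonic, h=-7: θ=332° here. β=31.1, B=59.1. -7/2·(1 − cos(π·0.5262)) = -3.7881 → s = 21.2119

21.2119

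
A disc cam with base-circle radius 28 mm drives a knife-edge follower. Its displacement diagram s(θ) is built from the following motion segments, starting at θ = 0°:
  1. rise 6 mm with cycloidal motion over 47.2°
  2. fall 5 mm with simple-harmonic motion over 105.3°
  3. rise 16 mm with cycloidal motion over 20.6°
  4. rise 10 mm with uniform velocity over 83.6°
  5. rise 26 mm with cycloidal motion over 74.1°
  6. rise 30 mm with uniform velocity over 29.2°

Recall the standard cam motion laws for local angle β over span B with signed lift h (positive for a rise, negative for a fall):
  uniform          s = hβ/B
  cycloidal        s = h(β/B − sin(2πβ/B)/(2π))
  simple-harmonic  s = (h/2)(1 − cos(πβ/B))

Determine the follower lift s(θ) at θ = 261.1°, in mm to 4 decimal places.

seg 1 [0°–47.2°] cycloidal, h=6: full span → s += 6 → s = 6.0000
seg 2 [47.2°–152.5°] simple-harmonic, h=-5: full span → s += -5 → s = 1.0000
seg 3 [152.5°–173.1°] cycloidal, h=16: full span → s += 16 → s = 17.0000
seg 4 [173.1°–256.7°] uniform, h=10: full span → s += 10 → s = 27.0000
seg 5 [256.7°–330.8°] cycloidal, h=26: θ=261.1° here. β=4.4, B=74.1. 26·(0.0594 − sin(2π·0.0594)/(2π)) = 0.0356 → s = 27.0356

27.0356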